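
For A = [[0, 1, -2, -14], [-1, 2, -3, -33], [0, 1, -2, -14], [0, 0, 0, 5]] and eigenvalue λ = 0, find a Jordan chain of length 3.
v_1 = [[0, 2, 1, 0]]^T, v_2 = [[0, 1, 0, 0]]^T, v_3 = [[1, 2, 1, 0]]^T

We seek v_1 ∈ ker(A^3) \ ker(A^2), then set v_{i+1} = A v_i.

One such chain is v_1 = [[0, 2, 1, 0]]^T, v_2 = [[0, 1, 0, 0]]^T, v_3 = [[1, 2, 1, 0]]^T. Check: A v_3 = [[0, 0, 0, 0]]^T = 0.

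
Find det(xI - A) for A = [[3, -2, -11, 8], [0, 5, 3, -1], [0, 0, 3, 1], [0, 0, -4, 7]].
χ_A(x) = (x - 5)^3(x - 3)

xI - A = [[x - 3, 2, 11, -8], [0, x - 5, -3, 1], [0, 0, x - 3, -1], [0, 0, 4, x - 7]].

Expanding det(xI - A) along the first row:
det(xI - A) = + (x - 3)·det([[x - 5, -3, 1], [0, x - 3, -1], [0, 4, x - 7]]) - (2)·det([[0, -3, 1], [0, x - 3, -1], [0, 4, x - 7]]) + (11)·det([[0, x - 5, 1], [0, 0, -1], [0, 0, x - 7]]) - (-8)·det([[0, x - 5, -3], [0, 0, x - 3], [0, 0, 4]]).

Evaluating gives χ_A(x) = x^4 - 18x^3 + 120x^2 - 350x + 375 = (x - 5)^3(x - 3).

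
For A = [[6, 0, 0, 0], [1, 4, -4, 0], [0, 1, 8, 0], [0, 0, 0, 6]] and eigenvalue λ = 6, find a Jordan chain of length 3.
We seek v_1 ∈ ker((A - 6I)^3) \ ker((A - 6I)^2), then set v_{i+1} = (A - 6I) v_i.

One such chain is v_1 = [[1, -1, 1, 0]]^T, v_2 = [[0, -1, 1, 0]]^T, v_3 = [[0, -2, 1, 0]]^T. Check: (A - 6I) v_3 = [[0, 0, 0, 0]]^T = 0.

v_1 = [[1, -1, 1, 0]]^T, v_2 = [[0, -1, 1, 0]]^T, v_3 = [[0, -2, 1, 0]]^T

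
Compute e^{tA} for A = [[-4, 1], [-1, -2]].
A has Jordan form J = [[-3, 1], [0, -3]] with A = PJP^{-1}, so e^{tA} = P e^{tJ} P^{-1}.

For a Jordan block J_k(λ), e^{tJ_k(λ)} = e^{λt} · (I + tN + t^2 N^2/2! + ... + t^{k-1} N^{k-1}/(k-1)!) where N is the nilpotent superdiagonal part.

Assembling the blocks and conjugating back gives the entries of e^{tA} as shown above.

e^{tA} = [[(1 - t)*e^{-3*t}, t*e^{-3*t}], [-t*e^{-3*t}, (t + 1)*e^{-3*t}]]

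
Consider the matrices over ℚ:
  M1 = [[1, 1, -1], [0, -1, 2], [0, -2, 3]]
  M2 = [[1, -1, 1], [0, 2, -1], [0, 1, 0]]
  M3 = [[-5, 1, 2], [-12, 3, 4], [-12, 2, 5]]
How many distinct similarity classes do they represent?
1 class: {M1, M2, M3}

Characteristic polynomials: χ_{M1} = (x - 1)^3, χ_{M2} = (x - 1)^3, χ_{M3} = (x - 1)^3.

{M1, M2, M3}: invariant factors x - 1, (x - 1)^2.

Matrices are similar if and only if their invariant-factor lists agree; the partition into similarity classes is {M1, M2, M3}.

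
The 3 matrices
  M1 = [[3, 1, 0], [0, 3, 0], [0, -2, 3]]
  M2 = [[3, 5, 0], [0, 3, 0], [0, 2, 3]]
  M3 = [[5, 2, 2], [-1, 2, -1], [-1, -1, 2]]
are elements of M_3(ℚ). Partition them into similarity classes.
1 class: {M1, M2, M3}

Characteristic polynomials: χ_{M1} = (x - 3)^3, χ_{M2} = (x - 3)^3, χ_{M3} = (x - 3)^3.

{M1, M2, M3}: invariant factors x - 3, (x - 3)^2.

Matrices are similar if and only if their invariant-factor lists agree; the partition into similarity classes is {M1, M2, M3}.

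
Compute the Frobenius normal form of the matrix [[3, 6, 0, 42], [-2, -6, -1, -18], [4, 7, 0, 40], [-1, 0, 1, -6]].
R = [[-3, 0, 0, 0], [0, 0, 0, 18], [0, 1, 0, -3], [0, 0, 1, -6]]

The invariant factors of A (the non-unit diagonal entries of the Smith normal form of xI - A over ℚ[x]) are x + 3, (x + 3)(x^2 + 3x - 6), each dividing the next. The characteristic polynomial is their product, (x + 3)^2(x^2 + 3x - 6).

The rational canonical form is the block-diagonal matrix of companion matrices C(f_i):
R = [[-3, 0, 0, 0], [0, 0, 0, 18], [0, 1, 0, -3], [0, 0, 1, -6]].

Note the characteristic polynomial does not split into linear factors over ℚ, so A has no Jordan form over ℚ; the rational canonical form exists over any field.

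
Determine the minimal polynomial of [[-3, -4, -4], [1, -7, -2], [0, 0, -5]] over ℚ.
The characteristic polynomial factors as (x + 5)^3. The minimal polynomial is ∏(x - λ)^{k_λ} where k_λ is the size of the largest Jordan block at λ.

For λ = -5: rank(A + 5I) = 1, and the largest Jordan block has size 2 (the smallest k with rank((A + 5I)^k) = rank((A + 5I)^(k+1))).

So m_A(x) = (x + 5)^2.

m_A(x) = (x + 5)^2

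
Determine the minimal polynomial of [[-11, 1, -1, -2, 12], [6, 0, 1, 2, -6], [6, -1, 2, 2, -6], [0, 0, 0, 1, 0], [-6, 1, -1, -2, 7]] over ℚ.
The characteristic polynomial factors as (x - 1)^4(x + 5). The minimal polynomial is ∏(x - λ)^{k_λ} where k_λ is the size of the largest Jordan block at λ.

For λ = -5: rank(A + 5I) = 4, and the largest Jordan block has size 1 (the smallest k with rank((A + 5I)^k) = rank((A + 5I)^(k+1))).
For λ = 1: rank(A - I) = 2, and the largest Jordan block has size 2 (the smallest k with rank((A - I)^k) = rank((A - I)^(k+1))).

So m_A(x) = (x - 1)^2(x + 5).

m_A(x) = (x - 1)^2(x + 5)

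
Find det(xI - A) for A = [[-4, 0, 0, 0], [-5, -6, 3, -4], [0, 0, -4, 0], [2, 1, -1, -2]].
xI - A = [[x + 4, 0, 0, 0], [5, x + 6, -3, 4], [0, 0, x + 4, 0], [-2, -1, 1, x + 2]].

Expanding det(xI - A) along the first row:
det(xI - A) = + (x + 4)·det([[x + 6, -3, 4], [0, x + 4, 0], [-1, 1, x + 2]]) - (0)·det([[5, -3, 4], [0, x + 4, 0], [-2, 1, x + 2]]) + (0)·det([[5, x + 6, 4], [0, 0, 0], [-2, -1, x + 2]]) - (0)·det([[5, x + 6, -3], [0, 0, x + 4], [-2, -1, 1]]).

Evaluating gives χ_A(x) = x^4 + 16x^3 + 96x^2 + 256x + 256 = (x + 4)^4.

χ_A(x) = (x + 4)^4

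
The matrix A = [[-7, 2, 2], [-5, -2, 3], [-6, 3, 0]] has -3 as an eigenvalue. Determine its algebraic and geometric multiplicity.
The characteristic polynomial is (x + 3)^3, so the factor x + 3 appears with exponent 3: the algebraic multiplicity is 3.

rank(A + 3I) = 2, so the eigenspace has dimension 3 - 2 = 1: the geometric multiplicity is 1.

Since 1 < 3, A is not diagonalizable.

algebraic multiplicity 3, geometric multiplicity 1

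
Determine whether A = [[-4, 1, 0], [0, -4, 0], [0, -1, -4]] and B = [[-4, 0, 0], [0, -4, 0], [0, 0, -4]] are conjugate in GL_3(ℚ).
No.

Both have characteristic polynomial (x + 4)^3, but the minimal polynomial of A is (x + 4)^2 while the minimal polynomial of B is x + 4. The minimal polynomial is a similarity invariant, so A and B are not similar.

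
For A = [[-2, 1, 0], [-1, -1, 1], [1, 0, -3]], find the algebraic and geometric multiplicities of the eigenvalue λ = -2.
algebraic multiplicity 3, geometric multiplicity 1

The characteristic polynomial is (x + 2)^3, so the factor x + 2 appears with exponent 3: the algebraic multiplicity is 3.

rank(A + 2I) = 2, so the eigenspace has dimension 3 - 2 = 1: the geometric multiplicity is 1.

Since 1 < 3, A is not diagonalizable.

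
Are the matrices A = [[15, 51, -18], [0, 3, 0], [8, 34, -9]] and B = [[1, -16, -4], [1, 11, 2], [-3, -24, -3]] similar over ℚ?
Yes.

Two matrices over a field are similar if and only if they have the same invariant factors.

Both A and B have characteristic polynomial (x - 3)^3 and minimal polynomial (x - 3)^2. Computing further, both have invariant factors x - 3, (x - 3)^2. Hence A and B are similar.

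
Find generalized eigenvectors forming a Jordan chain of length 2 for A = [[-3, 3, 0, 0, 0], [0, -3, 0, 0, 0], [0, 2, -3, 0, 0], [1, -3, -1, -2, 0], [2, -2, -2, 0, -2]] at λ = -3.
We seek v_1 ∈ ker((A + 3I)^2) \ ker(A + 3I), then set v_{i+1} = (A + 3I) v_i.

One such chain is v_1 = [[3, 1, 2, 1, -2]]^T, v_2 = [[3, 0, 2, -1, -2]]^T. Check: (A + 3I) v_2 = [[0, 0, 0, 0, 0]]^T = 0.

v_1 = [[3, 1, 2, 1, -2]]^T, v_2 = [[3, 0, 2, -1, -2]]^T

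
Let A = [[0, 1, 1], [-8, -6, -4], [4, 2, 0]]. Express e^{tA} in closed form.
A has Jordan form J = [[-2, 1, 0], [0, -2, 0], [0, 0, -2]] with A = PJP^{-1}, so e^{tA} = P e^{tJ} P^{-1}.

For a Jordan block J_k(λ), e^{tJ_k(λ)} = e^{λt} · (I + tN + t^2 N^2/2! + ... + t^{k-1} N^{k-1}/(k-1)!) where N is the nilpotent superdiagonal part.

Assembling the blocks and conjugating back gives the entries of e^{tA} as shown above.

e^{tA} = [[(2*t + 1)*e^{-2*t}, t*e^{-2*t}, t*e^{-2*t}], [-8*t*e^{-2*t}, (1 - 4*t)*e^{-2*t}, -4*t*e^{-2*t}], [4*t*e^{-2*t}, 2*t*e^{-2*t}, (2*t + 1)*e^{-2*t}]]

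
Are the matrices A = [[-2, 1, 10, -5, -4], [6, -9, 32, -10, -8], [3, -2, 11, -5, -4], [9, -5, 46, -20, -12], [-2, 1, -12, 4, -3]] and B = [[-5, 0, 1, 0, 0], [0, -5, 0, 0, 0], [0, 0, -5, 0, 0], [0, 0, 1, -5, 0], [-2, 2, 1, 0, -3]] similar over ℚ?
No.

Both have characteristic polynomial (x + 3)(x + 5)^4 and minimal polynomial (x + 3)(x + 5)^2. But rank(A + 5I) = 3 for A while rank(B + 5I) = 2 for B, so the number of Jordan blocks at λ = -5 differs. A and B are not similar.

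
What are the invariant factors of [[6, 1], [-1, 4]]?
The Jordan structure of A has elementary divisors (x - 5)^2. Arranging the block sizes at each eigenvalue in decreasing order and taking row products gives the invariant factors.

Invariant factors (smallest first, each dividing the next): (x - 5)^2.

Check: the last factor (x - 5)^2 is the minimal polynomial, and the product (x - 5)^2 is the characteristic polynomial.

(x - 5)^2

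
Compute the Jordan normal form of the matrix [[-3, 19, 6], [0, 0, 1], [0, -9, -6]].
J = [[-3, 1, 0], [0, -3, 1], [0, 0, -3]]

The characteristic polynomial is det(xI - A) = (x + 3)^3, so the eigenvalues are -3 (algebraic multiplicity 3).

For λ = -3: rank(A + 3I) = 2, rank((A + 3I)^2) = 1, rank((A + 3I)^3) = 0. The eigenspace has dimension 3 - 2 = 1, so there is 1 Jordan block; the rank sequence gives block sizes [3].

Assembling the blocks gives the Jordan form J above.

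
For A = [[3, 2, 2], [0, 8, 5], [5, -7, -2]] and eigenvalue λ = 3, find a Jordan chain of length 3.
We seek v_1 ∈ ker((A - 3I)^3) \ ker((A - 3I)^2), then set v_{i+1} = (A - 3I) v_i.

One such chain is v_1 = [[-1, -3, 3]]^T, v_2 = [[0, 0, 1]]^T, v_3 = [[2, 5, -5]]^T. Check: (A - 3I) v_3 = [[0, 0, 0]]^T = 0.

v_1 = [[-1, -3, 3]]^T, v_2 = [[0, 0, 1]]^T, v_3 = [[2, 5, -5]]^T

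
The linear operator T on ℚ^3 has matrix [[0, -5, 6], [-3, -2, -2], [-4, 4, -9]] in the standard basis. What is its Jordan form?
J = [[-5, 1, 0], [0, -5, 0], [0, 0, -1]]

The characteristic polynomial is det(xI - A) = (x + 1)(x + 5)^2, so the eigenvalues are -5 (algebraic multiplicity 2), -1 (algebraic multiplicity 1).

For λ = -5: rank(A + 5I) = 2, rank((A + 5I)^2) = 1. The eigenspace has dimension 3 - 2 = 1, so there is 1 Jordan block; the rank sequence gives block sizes [2].

For λ = -1: algebraic multiplicity 1 gives one 1×1 block.

Assembling the blocks gives the Jordan form J above.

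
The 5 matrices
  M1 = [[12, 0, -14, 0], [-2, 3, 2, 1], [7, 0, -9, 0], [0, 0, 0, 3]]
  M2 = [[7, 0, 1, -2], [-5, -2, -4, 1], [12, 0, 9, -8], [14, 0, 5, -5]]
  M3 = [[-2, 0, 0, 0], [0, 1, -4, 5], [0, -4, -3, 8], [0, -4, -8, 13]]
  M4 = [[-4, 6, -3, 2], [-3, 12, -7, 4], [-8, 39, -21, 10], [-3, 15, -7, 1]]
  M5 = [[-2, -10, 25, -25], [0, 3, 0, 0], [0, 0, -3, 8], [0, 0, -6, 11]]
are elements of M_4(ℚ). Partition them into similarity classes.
Characteristic polynomials: χ_{M1} = (x - 5)(x - 3)^2(x + 2), χ_{M2} = (x - 5)(x - 3)^2(x + 2), χ_{M3} = (x - 5)(x - 3)^2(x + 2), χ_{M4} = (x + 3)^4, χ_{M5} = (x - 5)(x - 3)^2(x + 2).

{M1, M2, M3}: invariant factors (x - 5)(x - 3)^2(x + 2).

{M4}: invariant factors x + 3, (x + 3)^3.

{M5}: invariant factors x - 3, (x - 5)(x - 3)(x + 2).

Matrices are similar if and only if their invariant-factor lists agree; the partition into similarity classes is {M1, M2, M3}, {M4}, {M5}.

3 classes: {M1, M2, M3}, {M4}, {M5}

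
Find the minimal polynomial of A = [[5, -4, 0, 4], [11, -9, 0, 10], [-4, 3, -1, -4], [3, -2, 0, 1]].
The characteristic polynomial factors as (x + 1)^4. The minimal polynomial is ∏(x - λ)^{k_λ} where k_λ is the size of the largest Jordan block at λ.

For λ = -1: rank(A + I) = 2, and the largest Jordan block has size 3 (the smallest k with rank((A + I)^k) = rank((A + I)^(k+1))).

So m_A(x) = (x + 1)^3.

m_A(x) = (x + 1)^3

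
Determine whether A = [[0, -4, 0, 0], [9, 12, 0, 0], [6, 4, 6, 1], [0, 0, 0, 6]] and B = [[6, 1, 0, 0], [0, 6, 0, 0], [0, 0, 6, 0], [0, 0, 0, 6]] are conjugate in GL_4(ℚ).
No.

Both have characteristic polynomial (x - 6)^4 and minimal polynomial (x - 6)^2. But rank(A - 6I) = 2 for A while rank(B - 6I) = 1 for B, so the number of Jordan blocks at λ = 6 differs. A and B are not similar.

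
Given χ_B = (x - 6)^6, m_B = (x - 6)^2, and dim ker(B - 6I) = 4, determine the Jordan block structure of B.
Jordan blocks: (6, 2), (6, 2), (6, 1), (6, 1)

λ = 6: algebraic multiplicity 6 (exponent in χ_B), largest block size 2 (exponent in m_B), 4 blocks (geometric multiplicity). These force block sizes [2, 2, 1, 1].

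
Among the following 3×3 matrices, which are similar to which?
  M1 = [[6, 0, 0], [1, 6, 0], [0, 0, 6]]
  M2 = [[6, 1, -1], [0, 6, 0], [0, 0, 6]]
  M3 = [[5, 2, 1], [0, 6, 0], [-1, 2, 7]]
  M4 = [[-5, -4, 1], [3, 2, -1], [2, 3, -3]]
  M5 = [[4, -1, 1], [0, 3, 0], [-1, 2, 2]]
3 classes: {M1, M2, M3}, {M4}, {M5}

Characteristic polynomials: χ_{M1} = (x - 6)^3, χ_{M2} = (x - 6)^3, χ_{M3} = (x - 6)^3, χ_{M4} = (x + 2)^3, χ_{M5} = (x - 3)^3.

{M1, M2, M3}: invariant factors x - 6, (x - 6)^2.

{M4}: invariant factors (x + 2)^3.

{M5}: invariant factors (x - 3)^3.

Matrices are similar if and only if their invariant-factor lists agree; the partition into similarity classes is {M1, M2, M3}, {M4}, {M5}.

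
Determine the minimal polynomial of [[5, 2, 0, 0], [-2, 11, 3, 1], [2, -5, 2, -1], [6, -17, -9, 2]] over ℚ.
m_A(x) = (x - 5)^3

The characteristic polynomial factors as (x - 5)^4. The minimal polynomial is ∏(x - λ)^{k_λ} where k_λ is the size of the largest Jordan block at λ.

For λ = 5: rank(A - 5I) = 2, and the largest Jordan block has size 3 (the smallest k with rank((A - 5I)^k) = rank((A - 5I)^(k+1))).

So m_A(x) = (x - 5)^3.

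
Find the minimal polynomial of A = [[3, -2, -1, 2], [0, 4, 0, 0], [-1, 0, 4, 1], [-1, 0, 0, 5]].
m_A(x) = (x - 4)^3

The characteristic polynomial factors as (x - 4)^4. The minimal polynomial is ∏(x - λ)^{k_λ} where k_λ is the size of the largest Jordan block at λ.

For λ = 4: rank(A - 4I) = 2, and the largest Jordan block has size 3 (the smallest k with rank((A - 4I)^k) = rank((A - 4I)^(k+1))).

So m_A(x) = (x - 4)^3.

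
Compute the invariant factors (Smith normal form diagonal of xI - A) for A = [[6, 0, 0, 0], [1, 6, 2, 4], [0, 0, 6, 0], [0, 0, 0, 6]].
The Jordan structure of A has elementary divisors (x - 6)^2, (x - 6), (x - 6). Arranging the block sizes at each eigenvalue in decreasing order and taking row products gives the invariant factors.

Invariant factors (smallest first, each dividing the next): x - 6, x - 6, (x - 6)^2.

Check: the last factor (x - 6)^2 is the minimal polynomial, and the product (x - 6)^4 is the characteristic polynomial.

x - 6, x - 6, (x - 6)^2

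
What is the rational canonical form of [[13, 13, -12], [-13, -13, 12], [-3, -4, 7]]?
The invariant factors of A (the non-unit diagonal entries of the Smith normal form of xI - A over ℚ[x]) are x(x - 4)(x - 3), each dividing the next. The characteristic polynomial is their product, x(x - 4)(x - 3).

The rational canonical form is the block-diagonal matrix of companion matrices C(f_i):
R = [[0, 0, 0], [1, 0, -12], [0, 1, 7]].

R = [[0, 0, 0], [1, 0, -12], [0, 1, 7]]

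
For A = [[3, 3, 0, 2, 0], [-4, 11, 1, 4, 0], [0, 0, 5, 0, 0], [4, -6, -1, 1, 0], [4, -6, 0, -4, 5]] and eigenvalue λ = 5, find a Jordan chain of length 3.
We seek v_1 ∈ ker((A - 5I)^3) \ ker((A - 5I)^2), then set v_{i+1} = (A - 5I) v_i.

One such chain is v_1 = [[0, 0, 1, 0, 0]]^T, v_2 = [[0, 1, 0, -1, 0]]^T, v_3 = [[1, 2, 0, -2, -2]]^T. Check: (A - 5I) v_3 = [[0, 0, 0, 0, 0]]^T = 0.

v_1 = [[0, 0, 1, 0, 0]]^T, v_2 = [[0, 1, 0, -1, 0]]^T, v_3 = [[1, 2, 0, -2, -2]]^T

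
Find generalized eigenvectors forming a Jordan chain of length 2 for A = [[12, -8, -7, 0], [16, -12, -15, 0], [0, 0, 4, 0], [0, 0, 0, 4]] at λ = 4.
We seek v_1 ∈ ker((A - 4I)^2) \ ker(A - 4I), then set v_{i+1} = (A - 4I) v_i.

One such chain is v_1 = [[3, 2, 1, 0]]^T, v_2 = [[1, 1, 0, 0]]^T. Check: (A - 4I) v_2 = [[0, 0, 0, 0]]^T = 0.

v_1 = [[3, 2, 1, 0]]^T, v_2 = [[1, 1, 0, 0]]^T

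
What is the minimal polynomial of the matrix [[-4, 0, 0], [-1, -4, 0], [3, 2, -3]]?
The characteristic polynomial factors as (x + 3)(x + 4)^2. The minimal polynomial is ∏(x - λ)^{k_λ} where k_λ is the size of the largest Jordan block at λ.

For λ = -4: rank(A + 4I) = 2, and the largest Jordan block has size 2 (the smallest k with rank((A + 4I)^k) = rank((A + 4I)^(k+1))).
For λ = -3: rank(A + 3I) = 2, and the largest Jordan block has size 1 (the smallest k with rank((A + 3I)^k) = rank((A + 3I)^(k+1))).

So m_A(x) = (x + 3)(x + 4)^2.

m_A(x) = (x + 3)(x + 4)^2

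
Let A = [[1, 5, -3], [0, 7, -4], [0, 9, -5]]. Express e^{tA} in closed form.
e^{tA} = [[e^{t}, t*(3*t + 10)*e^{t}/2, t*(-t - 3)*e^{t}], [0, (6*t + 1)*e^{t}, -4*t*e^{t}], [0, 9*t*e^{t}, (1 - 6*t)*e^{t}]]

A has Jordan form J = [[1, 1, 0], [0, 1, 1], [0, 0, 1]] with A = PJP^{-1}, so e^{tA} = P e^{tJ} P^{-1}.

For a Jordan block J_k(λ), e^{tJ_k(λ)} = e^{λt} · (I + tN + t^2 N^2/2! + ... + t^{k-1} N^{k-1}/(k-1)!) where N is the nilpotent superdiagonal part.

Assembling the blocks and conjugating back gives the entries of e^{tA} as shown above.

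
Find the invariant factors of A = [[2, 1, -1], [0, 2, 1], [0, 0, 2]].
(x - 2)^3

The Jordan structure of A has elementary divisors (x - 2)^3. Arranging the block sizes at each eigenvalue in decreasing order and taking row products gives the invariant factors.

Invariant factors (smallest first, each dividing the next): (x - 2)^3.

Check: the last factor (x - 2)^3 is the minimal polynomial, and the product (x - 2)^3 is the characteristic polynomial.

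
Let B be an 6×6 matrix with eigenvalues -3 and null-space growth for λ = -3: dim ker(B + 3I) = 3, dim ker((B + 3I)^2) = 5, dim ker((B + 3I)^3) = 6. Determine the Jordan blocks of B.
Jordan blocks: (-3, 3), (-3, 2), (-3, 1)

λ = -3: successive nullity increments [3, 2, 1] count blocks of size ≥ k; block sizes are [3, 2, 1].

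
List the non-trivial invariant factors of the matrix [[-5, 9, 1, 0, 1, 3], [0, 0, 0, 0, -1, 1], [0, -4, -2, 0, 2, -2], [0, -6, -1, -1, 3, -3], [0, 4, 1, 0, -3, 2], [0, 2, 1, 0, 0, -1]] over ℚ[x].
(x + 1)(x + 2), (x + 1)^2(x + 2)(x + 5)

The Jordan structure of A has elementary divisors (x + 5), (x + 2), (x + 2), (x + 1)^2, (x + 1). Arranging the block sizes at each eigenvalue in decreasing order and taking row products gives the invariant factors.

Invariant factors (smallest first, each dividing the next): (x + 1)(x + 2), (x + 1)^2(x + 2)(x + 5).

Check: the last factor (x + 1)^2(x + 2)(x + 5) is the minimal polynomial, and the product (x + 1)^3(x + 2)^2(x + 5) is the characteristic polynomial.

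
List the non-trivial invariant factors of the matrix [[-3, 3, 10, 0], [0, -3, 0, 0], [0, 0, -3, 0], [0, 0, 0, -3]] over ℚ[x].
x + 3, x + 3, (x + 3)^2

The Jordan structure of A has elementary divisors (x + 3)^2, (x + 3), (x + 3). Arranging the block sizes at each eigenvalue in decreasing order and taking row products gives the invariant factors.

Invariant factors (smallest first, each dividing the next): x + 3, x + 3, (x + 3)^2.

Check: the last factor (x + 3)^2 is the minimal polynomial, and the product (x + 3)^4 is the characteristic polynomial.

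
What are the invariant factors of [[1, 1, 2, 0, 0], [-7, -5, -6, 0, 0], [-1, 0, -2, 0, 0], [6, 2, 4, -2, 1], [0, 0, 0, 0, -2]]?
(x + 2)^2, (x + 2)^3

The Jordan structure of A has elementary divisors (x + 2)^3, (x + 2)^2. Arranging the block sizes at each eigenvalue in decreasing order and taking row products gives the invariant factors.

Invariant factors (smallest first, each dividing the next): (x + 2)^2, (x + 2)^3.

Check: the last factor (x + 2)^3 is the minimal polynomial, and the product (x + 2)^5 is the characteristic polynomial.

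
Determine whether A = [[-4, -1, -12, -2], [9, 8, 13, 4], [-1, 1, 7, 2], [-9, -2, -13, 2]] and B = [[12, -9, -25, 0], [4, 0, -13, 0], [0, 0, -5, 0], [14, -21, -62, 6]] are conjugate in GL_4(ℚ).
Yes.

Two matrices over a field are similar if and only if they have the same invariant factors.

Both A and B have characteristic polynomial (x - 6)^3(x + 5) and minimal polynomial (x - 6)^2(x + 5). Computing further, both have invariant factors x - 6, (x - 6)^2(x + 5). Hence A and B are similar.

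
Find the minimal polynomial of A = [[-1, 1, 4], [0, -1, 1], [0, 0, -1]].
m_A(x) = (x + 1)^3

The characteristic polynomial factors as (x + 1)^3. The minimal polynomial is ∏(x - λ)^{k_λ} where k_λ is the size of the largest Jordan block at λ.

For λ = -1: rank(A + I) = 2, and the largest Jordan block has size 3 (the smallest k with rank((A + I)^k) = rank((A + I)^(k+1))).

So m_A(x) = (x + 1)^3.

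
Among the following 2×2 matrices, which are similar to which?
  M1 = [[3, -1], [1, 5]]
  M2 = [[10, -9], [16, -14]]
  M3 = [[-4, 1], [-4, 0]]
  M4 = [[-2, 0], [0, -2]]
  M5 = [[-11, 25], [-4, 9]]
Characteristic polynomials: χ_{M1} = (x - 4)^2, χ_{M2} = (x + 2)^2, χ_{M3} = (x + 2)^2, χ_{M4} = (x + 2)^2, χ_{M5} = (x + 1)^2.

{M1}: invariant factors (x - 4)^2.

{M2, M3}: invariant factors (x + 2)^2.

{M4}: invariant factors x + 2, x + 2.

{M5}: invariant factors (x + 1)^2.

Matrices are similar if and only if their invariant-factor lists agree; the partition into similarity classes is {M1}, {M2, M3}, {M4}, {M5}.

4 classes: {M1}, {M2, M3}, {M4}, {M5}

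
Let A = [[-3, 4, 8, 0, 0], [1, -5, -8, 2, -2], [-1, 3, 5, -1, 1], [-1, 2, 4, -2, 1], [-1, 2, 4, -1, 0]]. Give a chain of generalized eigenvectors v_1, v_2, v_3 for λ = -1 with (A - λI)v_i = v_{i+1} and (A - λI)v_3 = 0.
v_1 = [[-1, 0, 0, 0, -1]]^T, v_2 = [[2, 1, 0, 0, 0]]^T, v_3 = [[0, -2, 1, 0, 0]]^T

We seek v_1 ∈ ker((A + I)^3) \ ker((A + I)^2), then set v_{i+1} = (A + I) v_i.

One such chain is v_1 = [[-1, 0, 0, 0, -1]]^T, v_2 = [[2, 1, 0, 0, 0]]^T, v_3 = [[0, -2, 1, 0, 0]]^T. Check: (A + I) v_3 = [[0, 0, 0, 0, 0]]^T = 0.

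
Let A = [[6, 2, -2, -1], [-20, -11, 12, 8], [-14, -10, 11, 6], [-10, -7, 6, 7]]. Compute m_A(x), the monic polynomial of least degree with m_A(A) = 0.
The characteristic polynomial factors as (x - 4)(x - 3)^3. The minimal polynomial is ∏(x - λ)^{k_λ} where k_λ is the size of the largest Jordan block at λ.

For λ = 3: rank(A - 3I) = 2, and the largest Jordan block has size 2 (the smallest k with rank((A - 3I)^k) = rank((A - 3I)^(k+1))).
For λ = 4: rank(A - 4I) = 3, and the largest Jordan block has size 1 (the smallest k with rank((A - 4I)^k) = rank((A - 4I)^(k+1))).

So m_A(x) = (x - 4)(x - 3)^2.

m_A(x) = (x - 4)(x - 3)^2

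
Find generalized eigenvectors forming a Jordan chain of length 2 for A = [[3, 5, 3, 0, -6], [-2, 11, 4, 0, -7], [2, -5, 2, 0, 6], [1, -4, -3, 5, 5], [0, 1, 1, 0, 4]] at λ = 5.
v_1 = [[-2, 1, 1, 1, 2]]^T, v_2 = [[0, 0, 0, 1, 0]]^T

We seek v_1 ∈ ker((A - 5I)^2) \ ker(A - 5I), then set v_{i+1} = (A - 5I) v_i.

One such chain is v_1 = [[-2, 1, 1, 1, 2]]^T, v_2 = [[0, 0, 0, 1, 0]]^T. Check: (A - 5I) v_2 = [[0, 0, 0, 0, 0]]^T = 0.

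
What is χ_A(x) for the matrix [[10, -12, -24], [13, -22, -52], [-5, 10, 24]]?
χ_A(x) = (x - 4)^3

xI - A = [[x - 10, 12, 24], [-13, x + 22, 52], [5, -10, x - 24]].

Expanding det(xI - A) along the first row:
det(xI - A) = + (x - 10)·det([[x + 22, 52], [-10, x - 24]]) - (12)·det([[-13, 52], [5, x - 24]]) + (24)·det([[-13, x + 22], [5, -10]]).

Evaluating gives χ_A(x) = x^3 - 12x^2 + 48x - 64 = (x - 4)^3.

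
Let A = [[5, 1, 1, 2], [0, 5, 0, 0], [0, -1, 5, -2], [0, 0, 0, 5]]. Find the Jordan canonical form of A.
J = [[5, 1, 0, 0], [0, 5, 1, 0], [0, 0, 5, 0], [0, 0, 0, 5]]

The characteristic polynomial is det(xI - A) = (x - 5)^4, so the eigenvalues are 5 (algebraic multiplicity 4).

For λ = 5: rank(A - 5I) = 2, rank((A - 5I)^2) = 1, rank((A - 5I)^3) = 0. The eigenspace has dimension 4 - 2 = 2, so there are 2 Jordan blocks; the rank sequence gives block sizes [3, 1].

Assembling the blocks gives the Jordan form J above.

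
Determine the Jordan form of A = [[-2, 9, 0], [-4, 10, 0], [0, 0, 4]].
J = [[4, 1, 0], [0, 4, 0], [0, 0, 4]]

The characteristic polynomial is det(xI - A) = (x - 4)^3, so the eigenvalues are 4 (algebraic multiplicity 3).

For λ = 4: rank(A - 4I) = 1, rank((A - 4I)^2) = 0. The eigenspace has dimension 3 - 1 = 2, so there are 2 Jordan blocks; the rank sequence gives block sizes [2, 1].

Assembling the blocks gives the Jordan form J above.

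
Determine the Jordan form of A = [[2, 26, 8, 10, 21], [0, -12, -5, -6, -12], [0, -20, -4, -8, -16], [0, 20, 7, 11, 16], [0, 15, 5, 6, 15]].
The characteristic polynomial is det(xI - A) = (x - 3)^2(x - 2)^3, so the eigenvalues are 2 (algebraic multiplicity 3), 3 (algebraic multiplicity 2).

For λ = 2: rank(A - 2I) = 4, rank((A - 2I)^2) = 3, rank((A - 2I)^3) = 2. The eigenspace has dimension 5 - 4 = 1, so there is 1 Jordan block; the rank sequence gives block sizes [3].

For λ = 3: rank(A - 3I) = 3. The eigenspace has dimension 5 - 3 = 2, so there are 2 Jordan blocks; the rank sequence gives block sizes [1, 1].

Assembling the blocks gives the Jordan form J above.

J = [[2, 1, 0, 0, 0], [0, 2, 1, 0, 0], [0, 0, 2, 0, 0], [0, 0, 0, 3, 0], [0, 0, 0, 0, 3]]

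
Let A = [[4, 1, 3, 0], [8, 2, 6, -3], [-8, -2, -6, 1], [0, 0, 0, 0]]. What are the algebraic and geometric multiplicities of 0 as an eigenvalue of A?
The characteristic polynomial is x^4, so the factor x appears with exponent 4: the algebraic multiplicity is 4.

rank(A) = 2, so the eigenspace has dimension 4 - 2 = 2: the geometric multiplicity is 2.

Since 2 < 4, A is not diagonalizable.

algebraic multiplicity 4, geometric multiplicity 2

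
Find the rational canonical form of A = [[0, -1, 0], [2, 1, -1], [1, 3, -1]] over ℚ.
R = [[0, 0, -1], [1, 0, -4], [0, 1, 0]]

The invariant factors of A (the non-unit diagonal entries of the Smith normal form of xI - A over ℚ[x]) are x^3 + 4x + 1, each dividing the next. The characteristic polynomial is their product, x^3 + 4x + 1.

The rational canonical form is the block-diagonal matrix of companion matrices C(f_i):
R = [[0, 0, -1], [1, 0, -4], [0, 1, 0]].

Note the characteristic polynomial does not split into linear factors over ℚ, so A has no Jordan form over ℚ; the rational canonical form exists over any field.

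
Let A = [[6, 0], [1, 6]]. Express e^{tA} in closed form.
e^{tA} = [[e^{6*t}, 0], [t*e^{6*t}, e^{6*t}]]

A has Jordan form J = [[6, 1], [0, 6]] with A = PJP^{-1}, so e^{tA} = P e^{tJ} P^{-1}.

For a Jordan block J_k(λ), e^{tJ_k(λ)} = e^{λt} · (I + tN + t^2 N^2/2! + ... + t^{k-1} N^{k-1}/(k-1)!) where N is the nilpotent superdiagonal part.

Assembling the blocks and conjugating back gives the entries of e^{tA} as shown above.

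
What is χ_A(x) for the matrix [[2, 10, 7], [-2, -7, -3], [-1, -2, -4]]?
χ_A(x) = (x + 3)^3

xI - A = [[x - 2, -10, -7], [2, x + 7, 3], [1, 2, x + 4]].

Expanding det(xI - A) along the first row:
det(xI - A) = + (x - 2)·det([[x + 7, 3], [2, x + 4]]) - (-10)·det([[2, 3], [1, x + 4]]) + (-7)·det([[2, x + 7], [1, 2]]).

Evaluating gives χ_A(x) = x^3 + 9x^2 + 27x + 27 = (x + 3)^3.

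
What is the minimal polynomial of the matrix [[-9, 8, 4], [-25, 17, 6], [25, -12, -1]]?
The characteristic polynomial factors as (x - 5)(x - 1)^2. The minimal polynomial is ∏(x - λ)^{k_λ} where k_λ is the size of the largest Jordan block at λ.

For λ = 1: rank(A - I) = 2, and the largest Jordan block has size 2 (the smallest k with rank((A - I)^k) = rank((A - I)^(k+1))).
For λ = 5: rank(A - 5I) = 2, and the largest Jordan block has size 1 (the smallest k with rank((A - 5I)^k) = rank((A - 5I)^(k+1))).

So m_A(x) = (x - 5)(x - 1)^2.

m_A(x) = (x - 5)(x - 1)^2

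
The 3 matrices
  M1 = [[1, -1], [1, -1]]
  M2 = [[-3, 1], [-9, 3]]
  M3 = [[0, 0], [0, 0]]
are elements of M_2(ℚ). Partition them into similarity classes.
Characteristic polynomials: χ_{M1} = x^2, χ_{M2} = x^2, χ_{M3} = x^2.

{M1, M2}: invariant factors x^2.

{M3}: invariant factors x, x.

Matrices are similar if and only if their invariant-factor lists agree; the partition into similarity classes is {M1, M2}, {M3}.

2 classes: {M1, M2}, {M3}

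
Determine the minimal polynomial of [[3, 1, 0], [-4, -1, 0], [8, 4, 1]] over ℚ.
The characteristic polynomial factors as (x - 1)^3. The minimal polynomial is ∏(x - λ)^{k_λ} where k_λ is the size of the largest Jordan block at λ.

For λ = 1: rank(A - I) = 1, and the largest Jordan block has size 2 (the smallest k with rank((A - I)^k) = rank((A - I)^(k+1))).

So m_A(x) = (x - 1)^2.

m_A(x) = (x - 1)^2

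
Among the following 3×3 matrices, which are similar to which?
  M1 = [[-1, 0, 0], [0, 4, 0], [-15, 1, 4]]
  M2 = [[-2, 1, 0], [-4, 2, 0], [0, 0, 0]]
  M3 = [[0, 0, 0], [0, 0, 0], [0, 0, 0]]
3 classes: {M1}, {M2}, {M3}

Characteristic polynomials: χ_{M1} = (x - 4)^2(x + 1), χ_{M2} = x^3, χ_{M3} = x^3.

{M1}: invariant factors (x - 4)^2(x + 1).

{M2}: invariant factors x, x^2.

{M3}: invariant factors x, x, x.

Matrices are similar if and only if their invariant-factor lists agree; the partition into similarity classes is {M1}, {M2}, {M3}.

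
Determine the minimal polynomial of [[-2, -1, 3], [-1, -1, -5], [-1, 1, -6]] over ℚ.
The characteristic polynomial factors as (x + 3)^3. The minimal polynomial is ∏(x - λ)^{k_λ} where k_λ is the size of the largest Jordan block at λ.

For λ = -3: rank(A + 3I) = 2, and the largest Jordan block has size 3 (the smallest k with rank((A + 3I)^k) = rank((A + 3I)^(k+1))).

So m_A(x) = (x + 3)^3.

m_A(x) = (x + 3)^3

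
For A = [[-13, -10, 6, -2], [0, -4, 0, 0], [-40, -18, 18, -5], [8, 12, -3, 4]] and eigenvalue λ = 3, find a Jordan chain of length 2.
We seek v_1 ∈ ker((A - 3I)^2) \ ker(A - 3I), then set v_{i+1} = (A - 3I) v_i.

One such chain is v_1 = [[0, 0, 0, -1]]^T, v_2 = [[2, 0, 5, -1]]^T. Check: (A - 3I) v_2 = [[0, 0, 0, 0]]^T = 0.

v_1 = [[0, 0, 0, -1]]^T, v_2 = [[2, 0, 5, -1]]^T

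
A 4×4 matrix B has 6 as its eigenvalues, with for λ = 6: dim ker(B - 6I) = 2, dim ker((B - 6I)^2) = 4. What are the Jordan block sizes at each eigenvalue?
λ = 6: successive nullity increments [2, 2] count blocks of size ≥ k; block sizes are [2, 2].

Jordan blocks: (6, 2), (6, 2)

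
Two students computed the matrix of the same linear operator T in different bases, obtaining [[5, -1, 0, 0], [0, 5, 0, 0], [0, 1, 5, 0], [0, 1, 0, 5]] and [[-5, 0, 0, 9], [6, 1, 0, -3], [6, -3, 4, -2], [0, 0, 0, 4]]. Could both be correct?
No.

trace(A) = 20 but trace(B) = 4. The trace is a similarity invariant, so A and B are not similar.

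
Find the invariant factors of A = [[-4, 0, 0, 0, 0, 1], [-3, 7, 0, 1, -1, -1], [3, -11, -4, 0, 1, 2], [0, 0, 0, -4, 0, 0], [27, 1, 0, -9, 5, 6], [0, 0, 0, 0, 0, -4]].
(x + 4)^2, (x - 6)^2(x + 4)^2

The Jordan structure of A has elementary divisors (x + 4)^2, (x + 4)^2, (x - 6)^2. Arranging the block sizes at each eigenvalue in decreasing order and taking row products gives the invariant factors.

Invariant factors (smallest first, each dividing the next): (x + 4)^2, (x - 6)^2(x + 4)^2.

Check: the last factor (x - 6)^2(x + 4)^2 is the minimal polynomial, and the product (x - 6)^2(x + 4)^4 is the characteristic polynomial.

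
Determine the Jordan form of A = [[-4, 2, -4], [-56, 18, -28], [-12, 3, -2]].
J = [[4, 1, 0], [0, 4, 0], [0, 0, 4]]

The characteristic polynomial is det(xI - A) = (x - 4)^3, so the eigenvalues are 4 (algebraic multiplicity 3).

For λ = 4: rank(A - 4I) = 1, rank((A - 4I)^2) = 0. The eigenspace has dimension 3 - 1 = 2, so there are 2 Jordan blocks; the rank sequence gives block sizes [2, 1].

Assembling the blocks gives the Jordan form J above.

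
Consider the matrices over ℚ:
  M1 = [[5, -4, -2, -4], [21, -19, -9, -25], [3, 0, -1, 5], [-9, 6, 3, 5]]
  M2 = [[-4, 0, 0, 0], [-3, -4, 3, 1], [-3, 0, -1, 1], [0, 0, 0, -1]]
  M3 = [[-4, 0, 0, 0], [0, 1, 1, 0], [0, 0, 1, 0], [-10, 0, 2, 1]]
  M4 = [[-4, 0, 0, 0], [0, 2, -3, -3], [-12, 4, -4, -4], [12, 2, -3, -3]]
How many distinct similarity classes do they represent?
Characteristic polynomials: χ_{M1} = (x + 1)^2(x + 4)^2, χ_{M2} = (x + 1)^2(x + 4)^2, χ_{M3} = (x - 1)^3(x + 4), χ_{M4} = x(x + 1)(x + 4)^2.

{M1}: invariant factors (x + 1)^2(x + 4)^2.

{M2}: invariant factors x + 4, (x + 1)^2(x + 4).

{M3}: invariant factors x - 1, (x - 1)^2(x + 4).

{M4}: invariant factors x + 4, x(x + 1)(x + 4).

Matrices are similar if and only if their invariant-factor lists agree; the partition into similarity classes is {M1}, {M2}, {M3}, {M4}.

4 classes: {M1}, {M2}, {M3}, {M4}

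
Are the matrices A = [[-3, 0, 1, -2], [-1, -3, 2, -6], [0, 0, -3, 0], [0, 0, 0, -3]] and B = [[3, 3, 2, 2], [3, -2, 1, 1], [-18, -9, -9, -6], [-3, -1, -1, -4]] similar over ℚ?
Two matrices over a field are similar if and only if they have the same invariant factors.

Both A and B have characteristic polynomial (x + 3)^4 and minimal polynomial (x + 3)^3. Computing further, both have invariant factors x + 3, (x + 3)^3. Hence A and B are similar.

Yes.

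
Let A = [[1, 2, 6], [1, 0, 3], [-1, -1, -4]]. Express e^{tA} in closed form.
e^{tA} = [[(2*t + 1)*e^{-t}, 2*t*e^{-t}, 6*t*e^{-t}], [t*e^{-t}, (t + 1)*e^{-t}, 3*t*e^{-t}], [-t*e^{-t}, -t*e^{-t}, (1 - 3*t)*e^{-t}]]

A has Jordan form J = [[-1, 1, 0], [0, -1, 0], [0, 0, -1]] with A = PJP^{-1}, so e^{tA} = P e^{tJ} P^{-1}.

For a Jordan block J_k(λ), e^{tJ_k(λ)} = e^{λt} · (I + tN + t^2 N^2/2! + ... + t^{k-1} N^{k-1}/(k-1)!) where N is the nilpotent superdiagonal part.

Assembling the blocks and conjugating back gives the entries of e^{tA} as shown above.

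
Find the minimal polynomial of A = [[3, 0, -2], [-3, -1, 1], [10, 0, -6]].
The characteristic polynomial factors as (x + 1)^2(x + 2). The minimal polynomial is ∏(x - λ)^{k_λ} where k_λ is the size of the largest Jordan block at λ.

For λ = -2: rank(A + 2I) = 2, and the largest Jordan block has size 1 (the smallest k with rank((A + 2I)^k) = rank((A + 2I)^(k+1))).
For λ = -1: rank(A + I) = 2, and the largest Jordan block has size 2 (the smallest k with rank((A + I)^k) = rank((A + I)^(k+1))).

So m_A(x) = (x + 1)^2(x + 2).

m_A(x) = (x + 1)^2(x + 2)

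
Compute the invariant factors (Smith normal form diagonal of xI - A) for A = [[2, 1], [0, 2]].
The Jordan structure of A has elementary divisors (x - 2)^2. Arranging the block sizes at each eigenvalue in decreasing order and taking row products gives the invariant factors.

Invariant factors (smallest first, each dividing the next): (x - 2)^2.

Check: the last factor (x - 2)^2 is the minimal polynomial, and the product (x - 2)^2 is the characteristic polynomial.

(x - 2)^2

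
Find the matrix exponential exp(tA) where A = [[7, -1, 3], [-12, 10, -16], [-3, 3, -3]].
A has Jordan form J = [[4, 1, 0], [0, 4, 0], [0, 0, 6]] with A = PJP^{-1}, so e^{tA} = P e^{tJ} P^{-1}.

For a Jordan block J_k(λ), e^{tJ_k(λ)} = e^{λt} · (I + tN + t^2 N^2/2! + ... + t^{k-1} N^{k-1}/(k-1)!) where N is the nilpotent superdiagonal part.

Assembling the blocks and conjugating back gives the entries of e^{tA} as shown above.

e^{tA} = [[(-3*t + 3*e^{2*t} - 2)*e^{4*t}, -t*e^{4*t}, (t + e^{2*t} - 1)*e^{4*t}], [(18*t - 15*e^{2*t} + 15)*e^{4*t}, (6*t + 1)*e^{4*t}, (-6*t - 5*e^{2*t} + 5)*e^{4*t}], [(9*t - 6*e^{2*t} + 6)*e^{4*t}, 3*t*e^{4*t}, (-3*t - 2*e^{2*t} + 3)*e^{4*t}]]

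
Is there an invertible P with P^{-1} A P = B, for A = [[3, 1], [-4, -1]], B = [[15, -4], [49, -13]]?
Two matrices over a field are similar if and only if they have the same invariant factors.

Both A and B have characteristic polynomial (x - 1)^2 and minimal polynomial (x - 1)^2. Computing further, both have invariant factors (x - 1)^2. Hence A and B are similar.

Yes.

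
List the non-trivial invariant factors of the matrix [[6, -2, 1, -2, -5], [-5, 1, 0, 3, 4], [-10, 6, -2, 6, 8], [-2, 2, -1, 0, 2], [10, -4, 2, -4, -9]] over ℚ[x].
x + 2, (x - 1)^2(x + 2)^2

The Jordan structure of A has elementary divisors (x + 2)^2, (x + 2), (x - 1)^2. Arranging the block sizes at each eigenvalue in decreasing order and taking row products gives the invariant factors.

Invariant factors (smallest first, each dividing the next): x + 2, (x - 1)^2(x + 2)^2.

Check: the last factor (x - 1)^2(x + 2)^2 is the minimal polynomial, and the product (x - 1)^2(x + 2)^3 is the characteristic polynomial.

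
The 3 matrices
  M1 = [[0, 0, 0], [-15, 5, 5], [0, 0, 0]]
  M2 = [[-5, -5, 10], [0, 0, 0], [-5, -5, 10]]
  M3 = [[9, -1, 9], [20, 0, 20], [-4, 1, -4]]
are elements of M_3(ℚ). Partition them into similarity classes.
Characteristic polynomials: χ_{M1} = x^2(x - 5), χ_{M2} = x^2(x - 5), χ_{M3} = x^2(x - 5).

{M1, M2}: invariant factors x, x(x - 5).

{M3}: invariant factors x^2(x - 5).

Matrices are similar if and only if their invariant-factor lists agree; the partition into similarity classes is {M1, M2}, {M3}.

2 classes: {M1, M2}, {M3}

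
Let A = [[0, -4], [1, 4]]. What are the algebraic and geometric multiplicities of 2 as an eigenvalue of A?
algebraic multiplicity 2, geometric multiplicity 1

The characteristic polynomial is (x - 2)^2, so the factor x - 2 appears with exponent 2: the algebraic multiplicity is 2.

rank(A - 2I) = 1, so the eigenspace has dimension 2 - 1 = 1: the geometric multiplicity is 1.

Since 1 < 2, A is not diagonalizable.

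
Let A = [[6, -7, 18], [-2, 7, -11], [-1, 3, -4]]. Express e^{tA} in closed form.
e^{tA} = [[(5*t^2 + 6*t + 2)*e^{3*t}/2, t*(5*t - 14)*e^{3*t}/2, t*(5*t + 36)*e^{3*t}/2], [t*(-3*t - 4)*e^{3*t}/2, (-3*t^2 + 8*t + 2)*e^{3*t}/2, t*(-3*t - 22)*e^{3*t}/2], [t*(-t - 1)*e^{3*t}, t*(3 - t)*e^{3*t}, (-t^2 - 7*t + 1)*e^{3*t}]]

A has Jordan form J = [[3, 1, 0], [0, 3, 1], [0, 0, 3]] with A = PJP^{-1}, so e^{tA} = P e^{tJ} P^{-1}.

For a Jordan block J_k(λ), e^{tJ_k(λ)} = e^{λt} · (I + tN + t^2 N^2/2! + ... + t^{k-1} N^{k-1}/(k-1)!) where N is the nilpotent superdiagonal part.

Assembling the blocks and conjugating back gives the entries of e^{tA} as shown above.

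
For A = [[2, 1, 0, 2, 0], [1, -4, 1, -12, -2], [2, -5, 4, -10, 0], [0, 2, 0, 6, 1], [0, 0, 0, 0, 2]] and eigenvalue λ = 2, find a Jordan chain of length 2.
v_1 = [[0, 2, 0, -1, 1]]^T, v_2 = [[0, -2, 0, 1, 0]]^T

We seek v_1 ∈ ker((A - 2I)^2) \ ker(A - 2I), then set v_{i+1} = (A - 2I) v_i.

One such chain is v_1 = [[0, 2, 0, -1, 1]]^T, v_2 = [[0, -2, 0, 1, 0]]^T. Check: (A - 2I) v_2 = [[0, 0, 0, 0, 0]]^T = 0.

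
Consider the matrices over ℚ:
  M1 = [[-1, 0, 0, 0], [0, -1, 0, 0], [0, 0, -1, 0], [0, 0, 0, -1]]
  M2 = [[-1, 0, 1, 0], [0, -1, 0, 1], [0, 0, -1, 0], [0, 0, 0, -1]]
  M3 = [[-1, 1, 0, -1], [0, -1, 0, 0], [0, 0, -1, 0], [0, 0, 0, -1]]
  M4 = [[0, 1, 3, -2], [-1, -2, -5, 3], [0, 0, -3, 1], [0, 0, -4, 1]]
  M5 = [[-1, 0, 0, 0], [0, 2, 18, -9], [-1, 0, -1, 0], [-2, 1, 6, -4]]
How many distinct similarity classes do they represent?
Characteristic polynomials: χ_{M1} = (x + 1)^4, χ_{M2} = (x + 1)^4, χ_{M3} = (x + 1)^4, χ_{M4} = (x + 1)^4, χ_{M5} = (x + 1)^4.

{M1}: invariant factors x + 1, x + 1, x + 1, x + 1.

{M2, M4, M5}: invariant factors (x + 1)^2, (x + 1)^2.

{M3}: invariant factors x + 1, x + 1, (x + 1)^2.

Matrices are similar if and only if their invariant-factor lists agree; the partition into similarity classes is {M1}, {M2, M4, M5}, {M3}.

3 classes: {M1}, {M2, M4, M5}, {M3}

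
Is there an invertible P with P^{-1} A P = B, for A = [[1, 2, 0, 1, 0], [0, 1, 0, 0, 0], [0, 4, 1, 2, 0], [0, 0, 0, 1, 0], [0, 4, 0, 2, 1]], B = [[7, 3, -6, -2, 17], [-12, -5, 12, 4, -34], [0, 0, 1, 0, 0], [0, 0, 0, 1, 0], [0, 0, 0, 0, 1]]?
Yes.

Two matrices over a field are similar if and only if they have the same invariant factors.

Both A and B have characteristic polynomial (x - 1)^5 and minimal polynomial (x - 1)^2. Computing further, both have invariant factors x - 1, x - 1, x - 1, (x - 1)^2. Hence A and B are similar.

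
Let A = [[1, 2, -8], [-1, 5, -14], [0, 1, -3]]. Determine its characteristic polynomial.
xI - A = [[x - 1, -2, 8], [1, x - 5, 14], [0, -1, x + 3]].

Expanding det(xI - A) along the first row:
det(xI - A) = + (x - 1)·det([[x - 5, 14], [-1, x + 3]]) - (-2)·det([[1, 14], [0, x + 3]]) + (8)·det([[1, x - 5], [0, -1]]).

Evaluating gives χ_A(x) = x^3 - 3x^2 + 3x - 1 = (x - 1)^3.

χ_A(x) = (x - 1)^3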